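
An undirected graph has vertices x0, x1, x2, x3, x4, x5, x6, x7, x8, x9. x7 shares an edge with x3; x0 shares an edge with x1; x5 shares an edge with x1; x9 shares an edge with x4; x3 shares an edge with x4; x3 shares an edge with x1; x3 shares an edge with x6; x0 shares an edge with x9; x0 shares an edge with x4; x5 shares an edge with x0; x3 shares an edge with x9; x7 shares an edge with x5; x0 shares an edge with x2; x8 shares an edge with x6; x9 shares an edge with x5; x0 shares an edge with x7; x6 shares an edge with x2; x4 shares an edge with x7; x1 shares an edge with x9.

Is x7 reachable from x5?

Yes

Explore from x5.
Distance 1: reach x0, x1, x7, x9.
Found x7.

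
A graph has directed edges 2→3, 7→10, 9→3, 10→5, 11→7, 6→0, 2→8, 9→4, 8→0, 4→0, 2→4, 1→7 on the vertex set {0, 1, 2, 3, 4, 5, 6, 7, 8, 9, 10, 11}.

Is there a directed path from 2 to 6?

Explore from 2.
Distance 1: reach 3, 4, 8.
Distance 2: reach 0.
The search from 2 is exhausted; no directed path reaches 6.

No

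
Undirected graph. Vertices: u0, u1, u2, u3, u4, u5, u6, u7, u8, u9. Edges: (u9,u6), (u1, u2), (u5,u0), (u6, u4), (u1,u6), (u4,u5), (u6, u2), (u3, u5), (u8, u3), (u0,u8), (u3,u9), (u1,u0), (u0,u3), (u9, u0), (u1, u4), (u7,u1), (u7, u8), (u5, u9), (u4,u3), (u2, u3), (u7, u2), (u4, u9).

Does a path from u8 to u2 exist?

Explore from u8.
Distance 1: reach u0, u3, u7.
Distance 2: reach u1, u2, u4, u5, u9.
Found u2.

Yes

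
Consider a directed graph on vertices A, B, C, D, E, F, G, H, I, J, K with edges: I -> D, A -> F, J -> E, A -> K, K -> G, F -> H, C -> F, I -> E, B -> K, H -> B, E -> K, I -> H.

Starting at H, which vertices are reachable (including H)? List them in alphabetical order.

B, G, H, K

Start at H.
Its neighbours: B.
Then their neighbours: K.
Then next layer: G.
Nothing further is reachable.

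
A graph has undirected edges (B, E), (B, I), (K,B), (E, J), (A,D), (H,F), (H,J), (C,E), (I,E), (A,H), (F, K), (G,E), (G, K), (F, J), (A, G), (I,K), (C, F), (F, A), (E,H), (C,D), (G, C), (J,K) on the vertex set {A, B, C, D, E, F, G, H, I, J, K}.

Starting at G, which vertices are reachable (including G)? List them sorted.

Start at G.
Its neighbours: A, C, E, K.
Then their neighbours: B, D, F, H, I, J.
Every vertex is now reached.

A, B, C, D, E, F, G, H, I, J, K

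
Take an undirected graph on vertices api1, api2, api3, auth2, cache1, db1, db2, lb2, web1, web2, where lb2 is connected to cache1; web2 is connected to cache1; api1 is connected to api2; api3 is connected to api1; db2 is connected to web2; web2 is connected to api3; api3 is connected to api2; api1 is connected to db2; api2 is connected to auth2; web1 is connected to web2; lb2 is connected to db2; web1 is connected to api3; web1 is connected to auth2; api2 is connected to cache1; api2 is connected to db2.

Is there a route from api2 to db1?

Explore from api2.
Distance 1: reach api1, api3, auth2, cache1, db2.
Distance 2: reach lb2, web1, web2.
The search is exhausted without reaching db1; it lies in a different component.

No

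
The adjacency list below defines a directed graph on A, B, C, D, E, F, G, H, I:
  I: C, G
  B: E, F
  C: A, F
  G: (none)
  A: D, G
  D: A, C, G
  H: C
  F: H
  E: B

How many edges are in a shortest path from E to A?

5

Distance 0: E.
Distance 1: B.
Distance 2: F.
Distance 3: H.
Distance 4: C.
Distance 5: A — contains A.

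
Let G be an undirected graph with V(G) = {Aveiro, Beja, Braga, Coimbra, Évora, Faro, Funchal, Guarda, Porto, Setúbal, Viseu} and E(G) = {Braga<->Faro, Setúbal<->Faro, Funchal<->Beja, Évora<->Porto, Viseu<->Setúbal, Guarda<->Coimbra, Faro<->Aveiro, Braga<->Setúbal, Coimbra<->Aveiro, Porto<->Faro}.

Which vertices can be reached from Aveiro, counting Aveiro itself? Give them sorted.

Aveiro, Braga, Coimbra, Évora, Faro, Guarda, Porto, Setúbal, Viseu

Start at Aveiro.
Its neighbours: Coimbra, Faro.
Then their neighbours: Braga, Guarda, Porto, Setúbal.
Then next layer: Évora, Viseu.
Nothing further is reachable.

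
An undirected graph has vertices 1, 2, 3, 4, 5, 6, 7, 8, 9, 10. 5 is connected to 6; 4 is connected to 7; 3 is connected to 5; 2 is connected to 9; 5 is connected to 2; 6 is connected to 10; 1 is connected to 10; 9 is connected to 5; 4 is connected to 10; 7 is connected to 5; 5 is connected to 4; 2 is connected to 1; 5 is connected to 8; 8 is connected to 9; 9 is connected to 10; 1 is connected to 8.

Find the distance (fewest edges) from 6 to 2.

Distance 0: 6.
Distance 1: 5, 10.
Distance 2: 1, 2, 3, 4, 7, 8, 9 — contains 2.

2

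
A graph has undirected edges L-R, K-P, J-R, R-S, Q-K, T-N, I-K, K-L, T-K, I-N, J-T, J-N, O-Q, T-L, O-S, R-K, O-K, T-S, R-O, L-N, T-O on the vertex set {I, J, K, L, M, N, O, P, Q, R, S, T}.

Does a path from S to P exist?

Explore from S.
Distance 1: reach O, R, T.
Distance 2: reach J, K, L, N, Q.
Distance 3: reach I, P.
Found P.

Yes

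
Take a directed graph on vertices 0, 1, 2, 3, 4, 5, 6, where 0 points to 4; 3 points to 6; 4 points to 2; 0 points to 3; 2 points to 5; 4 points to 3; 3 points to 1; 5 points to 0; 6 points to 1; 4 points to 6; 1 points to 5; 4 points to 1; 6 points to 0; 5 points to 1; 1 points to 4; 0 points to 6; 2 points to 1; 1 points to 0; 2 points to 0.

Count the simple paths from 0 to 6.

5

0→3→1→4→6
0→3→6
0→4→3→6
0→4→6
0→6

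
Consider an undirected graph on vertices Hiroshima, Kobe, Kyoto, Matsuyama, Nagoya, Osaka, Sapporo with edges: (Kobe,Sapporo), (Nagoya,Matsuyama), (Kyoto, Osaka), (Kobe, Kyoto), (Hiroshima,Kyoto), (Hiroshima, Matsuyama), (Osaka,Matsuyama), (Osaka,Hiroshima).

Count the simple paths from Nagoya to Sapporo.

4

Nagoya–Matsuyama–Hiroshima–Kyoto–Kobe–Sapporo
Nagoya–Matsuyama–Hiroshima–Osaka–Kyoto–Kobe–Sapporo
Nagoya–Matsuyama–Osaka–Hiroshima–Kyoto–Kobe–Sapporo
Nagoya–Matsuyama–Osaka–Kyoto–Kobe–Sapporo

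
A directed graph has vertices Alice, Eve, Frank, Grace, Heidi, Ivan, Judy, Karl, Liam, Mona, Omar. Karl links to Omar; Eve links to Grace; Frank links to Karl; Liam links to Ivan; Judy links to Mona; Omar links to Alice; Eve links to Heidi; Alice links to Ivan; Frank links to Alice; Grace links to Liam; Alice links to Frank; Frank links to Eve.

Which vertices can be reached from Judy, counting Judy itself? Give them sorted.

Start at Judy.
Its neighbours: Mona.
Nothing further is reachable.

Judy, Mona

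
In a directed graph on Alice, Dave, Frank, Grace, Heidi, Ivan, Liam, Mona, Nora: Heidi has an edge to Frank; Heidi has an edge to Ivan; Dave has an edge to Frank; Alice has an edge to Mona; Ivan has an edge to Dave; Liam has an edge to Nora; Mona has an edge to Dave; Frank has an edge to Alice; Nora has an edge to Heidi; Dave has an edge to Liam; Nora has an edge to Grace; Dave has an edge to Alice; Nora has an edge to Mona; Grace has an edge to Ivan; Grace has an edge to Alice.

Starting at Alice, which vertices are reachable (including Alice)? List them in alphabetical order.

Start at Alice.
Its neighbours: Mona.
Then their neighbours: Dave.
Then next layer: Frank, Liam.
Then next layer: Nora.
Then next layer: Grace, Heidi.
Then next layer: Ivan.
Every vertex is now reached.

Alice, Dave, Frank, Grace, Heidi, Ivan, Liam, Mona, Nora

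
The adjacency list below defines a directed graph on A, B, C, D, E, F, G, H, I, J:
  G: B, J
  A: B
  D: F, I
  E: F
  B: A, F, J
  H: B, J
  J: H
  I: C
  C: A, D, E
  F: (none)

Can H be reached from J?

Yes

Explore from J.
Distance 1: reach H.
Found H.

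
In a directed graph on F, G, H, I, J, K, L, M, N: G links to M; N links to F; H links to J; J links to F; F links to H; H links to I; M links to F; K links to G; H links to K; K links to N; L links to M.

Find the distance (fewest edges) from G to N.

5

Distance 0: G.
Distance 1: M.
Distance 2: F.
Distance 3: H.
Distance 4: I, J, K.
Distance 5: N — contains N.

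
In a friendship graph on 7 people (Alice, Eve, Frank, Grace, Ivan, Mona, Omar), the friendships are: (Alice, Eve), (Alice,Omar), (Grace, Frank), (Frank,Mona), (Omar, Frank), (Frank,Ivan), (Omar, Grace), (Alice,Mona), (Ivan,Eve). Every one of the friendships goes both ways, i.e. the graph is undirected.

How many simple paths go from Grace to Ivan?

7

Grace–Frank–Ivan
Grace–Frank–Mona–Alice–Eve–Ivan
Grace–Frank–Omar–Alice–Eve–Ivan
Grace–Omar–Alice–Eve–Ivan
Grace–Omar–Alice–Mona–Frank–Ivan
Grace–Omar–Frank–Ivan
Grace–Omar–Frank–Mona–Alice–Eve–Ivan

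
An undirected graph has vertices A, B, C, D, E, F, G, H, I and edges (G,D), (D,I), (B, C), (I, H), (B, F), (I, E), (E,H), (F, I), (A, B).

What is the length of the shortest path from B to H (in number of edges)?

3

Distance 0: B.
Distance 1: A, C, F.
Distance 2: I.
Distance 3: D, E, H — contains H.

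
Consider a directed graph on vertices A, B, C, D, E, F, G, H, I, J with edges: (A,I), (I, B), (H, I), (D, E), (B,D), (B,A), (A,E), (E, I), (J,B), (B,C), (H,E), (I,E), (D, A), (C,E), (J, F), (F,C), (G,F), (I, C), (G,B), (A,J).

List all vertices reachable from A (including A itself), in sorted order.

A, B, C, D, E, F, I, J

Start at A.
Its neighbours: E, I, J.
Then their neighbours: B, C, F.
Then next layer: D.
Nothing further is reachable.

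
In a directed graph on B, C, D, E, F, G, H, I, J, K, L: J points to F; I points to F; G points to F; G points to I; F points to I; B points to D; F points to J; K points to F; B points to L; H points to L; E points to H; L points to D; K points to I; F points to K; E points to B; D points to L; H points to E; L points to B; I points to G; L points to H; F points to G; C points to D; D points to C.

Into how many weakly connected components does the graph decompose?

2

From B: component {B, C, D, E, H, L}.
From F: component {F, G, I, J, K}.
That's 2 components.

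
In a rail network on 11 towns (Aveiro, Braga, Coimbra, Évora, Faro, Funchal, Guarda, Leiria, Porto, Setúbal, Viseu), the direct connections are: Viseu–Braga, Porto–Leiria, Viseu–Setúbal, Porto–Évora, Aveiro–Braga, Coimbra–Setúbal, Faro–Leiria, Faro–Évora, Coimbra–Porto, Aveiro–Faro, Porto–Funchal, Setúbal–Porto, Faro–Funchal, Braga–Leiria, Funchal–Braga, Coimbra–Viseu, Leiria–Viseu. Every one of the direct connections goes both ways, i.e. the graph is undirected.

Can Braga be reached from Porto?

Yes

Explore from Porto.
Distance 1: reach Coimbra, Évora, Funchal, Leiria, Setúbal.
Distance 2: reach Braga, Faro, Viseu.
Found Braga.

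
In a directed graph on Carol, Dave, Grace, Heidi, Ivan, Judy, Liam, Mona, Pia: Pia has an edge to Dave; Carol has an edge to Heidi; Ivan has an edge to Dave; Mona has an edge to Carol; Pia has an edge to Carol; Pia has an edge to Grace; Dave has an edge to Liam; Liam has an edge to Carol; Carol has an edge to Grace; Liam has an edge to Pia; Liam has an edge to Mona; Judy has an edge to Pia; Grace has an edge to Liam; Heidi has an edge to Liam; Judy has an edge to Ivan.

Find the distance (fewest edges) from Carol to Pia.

3

Distance 0: Carol.
Distance 1: Grace, Heidi.
Distance 2: Liam.
Distance 3: Mona, Pia — contains Pia.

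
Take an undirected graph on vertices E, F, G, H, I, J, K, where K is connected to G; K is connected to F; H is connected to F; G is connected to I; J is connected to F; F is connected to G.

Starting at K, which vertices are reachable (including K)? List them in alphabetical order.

F, G, H, I, J, K

Start at K.
Its neighbours: F, G.
Then their neighbours: H, I, J.
Nothing further is reachable.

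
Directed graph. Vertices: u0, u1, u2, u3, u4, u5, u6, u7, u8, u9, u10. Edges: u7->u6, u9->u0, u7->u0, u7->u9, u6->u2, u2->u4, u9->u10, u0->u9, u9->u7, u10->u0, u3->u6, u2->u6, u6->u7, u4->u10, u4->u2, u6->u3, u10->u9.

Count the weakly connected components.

From u0: component {u0, u2, u3, u4, u6, u7, u9, u10}.
From u1: component {u1}.
From u5: component {u5}.
From u8: component {u8}.
That's 4 components.

4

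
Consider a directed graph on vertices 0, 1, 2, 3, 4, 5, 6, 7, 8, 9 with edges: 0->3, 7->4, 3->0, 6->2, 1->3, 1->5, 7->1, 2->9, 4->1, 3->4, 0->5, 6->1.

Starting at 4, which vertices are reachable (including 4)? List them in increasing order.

Start at 4.
Its neighbours: 1.
Then their neighbours: 3, 5.
Then next layer: 0.
Nothing further is reachable.

0, 1, 3, 4, 5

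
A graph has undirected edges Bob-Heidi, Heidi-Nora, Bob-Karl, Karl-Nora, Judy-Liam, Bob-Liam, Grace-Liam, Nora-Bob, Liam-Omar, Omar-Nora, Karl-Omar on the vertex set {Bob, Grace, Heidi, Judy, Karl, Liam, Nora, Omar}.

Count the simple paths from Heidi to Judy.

11

Heidi–Bob–Karl–Nora–Omar–Liam–Judy
Heidi–Bob–Karl–Omar–Liam–Judy
Heidi–Bob–Liam–Judy
Heidi–Bob–Nora–Karl–Omar–Liam–Judy
Heidi–Bob–Nora–Omar–Liam–Judy
Heidi–Nora–Bob–Karl–Omar–Liam–Judy
Heidi–Nora–Bob–Liam–Judy
Heidi–Nora–Karl–Bob–Liam–Judy
Heidi–Nora–Karl–Omar–Liam–Judy
Heidi–Nora–Omar–Karl–Bob–Liam–Judy
Heidi–Nora–Omar–Liam–Judy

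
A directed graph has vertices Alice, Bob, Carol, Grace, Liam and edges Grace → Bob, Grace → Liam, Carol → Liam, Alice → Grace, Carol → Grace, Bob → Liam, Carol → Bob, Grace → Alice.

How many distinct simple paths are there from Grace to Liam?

2

Grace→Bob→Liam
Grace→Liam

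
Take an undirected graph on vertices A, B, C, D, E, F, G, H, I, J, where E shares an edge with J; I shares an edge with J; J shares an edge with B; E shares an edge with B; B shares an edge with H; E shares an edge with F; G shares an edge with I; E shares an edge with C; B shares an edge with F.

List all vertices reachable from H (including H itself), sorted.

Start at H.
Its neighbours: B.
Then their neighbours: E, F, J.
Then next layer: C, I.
Then next layer: G.
Nothing further is reachable.

B, C, E, F, G, H, I, J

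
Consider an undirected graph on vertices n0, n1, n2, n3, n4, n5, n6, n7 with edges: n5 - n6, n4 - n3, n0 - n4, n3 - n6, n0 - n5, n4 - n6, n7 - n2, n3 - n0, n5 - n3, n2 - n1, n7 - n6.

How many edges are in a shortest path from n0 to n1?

5

Distance 0: n0.
Distance 1: n3, n4, n5.
Distance 2: n6.
Distance 3: n7.
Distance 4: n2.
Distance 5: n1 — contains n1.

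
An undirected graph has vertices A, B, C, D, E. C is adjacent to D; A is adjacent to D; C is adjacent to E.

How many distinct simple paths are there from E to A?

1

E–C–D–A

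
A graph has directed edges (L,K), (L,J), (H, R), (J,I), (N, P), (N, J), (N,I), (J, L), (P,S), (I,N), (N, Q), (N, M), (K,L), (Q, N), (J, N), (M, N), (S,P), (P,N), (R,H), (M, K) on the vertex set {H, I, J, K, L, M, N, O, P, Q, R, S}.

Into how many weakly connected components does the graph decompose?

From H: component {H, R}.
From I: component {I, J, K, L, M, N, P, Q, S}.
From O: component {O}.
That's 3 components.

3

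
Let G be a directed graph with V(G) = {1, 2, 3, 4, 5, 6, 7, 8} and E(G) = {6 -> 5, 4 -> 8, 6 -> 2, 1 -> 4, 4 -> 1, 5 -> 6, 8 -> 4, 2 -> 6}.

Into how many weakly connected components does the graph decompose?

4

From 1: component {1, 4, 8}.
From 2: component {2, 5, 6}.
From 3: component {3}.
From 7: component {7}.
That's 4 components.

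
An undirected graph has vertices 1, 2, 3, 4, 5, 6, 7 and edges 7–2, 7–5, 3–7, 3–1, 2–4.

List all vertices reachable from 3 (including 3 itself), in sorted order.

Start at 3.
Its neighbours: 1, 7.
Then their neighbours: 2, 5.
Then next layer: 4.
Nothing further is reachable.

1, 2, 3, 4, 5, 7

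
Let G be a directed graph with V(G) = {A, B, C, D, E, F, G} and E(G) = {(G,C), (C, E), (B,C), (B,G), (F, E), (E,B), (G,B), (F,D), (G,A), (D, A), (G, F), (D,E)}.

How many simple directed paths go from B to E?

4

B→C→E
B→G→C→E
B→G→F→D→E
B→G→F→E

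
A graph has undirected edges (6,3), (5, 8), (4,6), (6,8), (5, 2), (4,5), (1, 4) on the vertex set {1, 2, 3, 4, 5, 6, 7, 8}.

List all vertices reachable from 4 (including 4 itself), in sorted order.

1, 2, 3, 4, 5, 6, 8

Start at 4.
Its neighbours: 1, 5, 6.
Then their neighbours: 2, 3, 8.
Nothing further is reachable.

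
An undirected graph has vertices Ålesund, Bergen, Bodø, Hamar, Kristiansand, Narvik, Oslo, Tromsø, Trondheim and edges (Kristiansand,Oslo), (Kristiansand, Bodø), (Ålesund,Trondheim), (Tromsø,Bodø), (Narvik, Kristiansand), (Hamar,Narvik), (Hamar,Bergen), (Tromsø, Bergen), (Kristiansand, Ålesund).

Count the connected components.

1

From Ålesund: component {Ålesund, Bergen, Bodø, Hamar, Kristiansand, Narvik, Oslo, Tromsø, Trondheim}.
That's 1 component.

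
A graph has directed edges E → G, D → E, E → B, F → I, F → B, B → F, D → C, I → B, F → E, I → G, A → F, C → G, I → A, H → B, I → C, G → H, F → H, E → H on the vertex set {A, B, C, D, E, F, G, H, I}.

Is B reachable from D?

Yes

Explore from D.
Distance 1: reach C, E.
Distance 2: reach B, G, H.
Found B.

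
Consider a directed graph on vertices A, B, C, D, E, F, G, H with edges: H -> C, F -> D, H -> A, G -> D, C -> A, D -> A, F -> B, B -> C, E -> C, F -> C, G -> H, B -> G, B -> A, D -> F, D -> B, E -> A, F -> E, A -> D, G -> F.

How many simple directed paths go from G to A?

18

G→D→A
G→D→B→A
G→D→B→C→A
G→D→F→B→A
G→D→F→B→C→A
G→D→F→C→A
G→D→F→E→A
G→D→F→E→C→A
... and 10 more.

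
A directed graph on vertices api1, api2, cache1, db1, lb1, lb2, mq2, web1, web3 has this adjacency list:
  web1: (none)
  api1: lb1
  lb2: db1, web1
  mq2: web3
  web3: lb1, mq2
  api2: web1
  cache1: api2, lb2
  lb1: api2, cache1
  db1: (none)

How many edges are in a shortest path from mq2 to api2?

Distance 0: mq2.
Distance 1: web3.
Distance 2: lb1.
Distance 3: api2, cache1 — contains api2.

3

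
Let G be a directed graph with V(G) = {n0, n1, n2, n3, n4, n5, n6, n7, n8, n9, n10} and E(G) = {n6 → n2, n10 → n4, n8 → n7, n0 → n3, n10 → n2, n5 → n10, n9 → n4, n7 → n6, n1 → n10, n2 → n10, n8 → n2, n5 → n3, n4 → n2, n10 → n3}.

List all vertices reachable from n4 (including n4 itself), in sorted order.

n2, n3, n4, n10

Start at n4.
Its neighbours: n2.
Then their neighbours: n10.
Then next layer: n3.
Nothing further is reachable.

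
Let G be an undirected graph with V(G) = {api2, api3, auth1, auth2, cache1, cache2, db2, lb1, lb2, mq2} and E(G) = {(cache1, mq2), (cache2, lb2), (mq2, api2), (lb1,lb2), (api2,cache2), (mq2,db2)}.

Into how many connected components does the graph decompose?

From api2: component {api2, cache1, cache2, db2, lb1, lb2, mq2}.
From api3: component {api3}.
From auth1: component {auth1}.
From auth2: component {auth2}.
That's 4 components.

4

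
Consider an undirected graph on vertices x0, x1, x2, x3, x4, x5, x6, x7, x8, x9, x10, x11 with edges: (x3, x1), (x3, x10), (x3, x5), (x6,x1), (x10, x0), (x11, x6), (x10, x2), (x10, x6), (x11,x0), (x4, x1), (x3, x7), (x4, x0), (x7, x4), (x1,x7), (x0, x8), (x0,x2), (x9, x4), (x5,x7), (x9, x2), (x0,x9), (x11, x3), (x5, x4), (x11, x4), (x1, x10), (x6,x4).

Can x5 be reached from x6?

Explore from x6.
Distance 1: reach x1, x4, x10, x11.
Distance 2: reach x0, x2, x3, x5, x7, x9.
Found x5.

Yes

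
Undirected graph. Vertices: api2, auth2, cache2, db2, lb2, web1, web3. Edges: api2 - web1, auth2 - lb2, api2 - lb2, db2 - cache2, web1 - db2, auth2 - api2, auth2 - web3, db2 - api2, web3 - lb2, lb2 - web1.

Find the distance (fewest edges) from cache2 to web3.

Distance 0: cache2.
Distance 1: db2.
Distance 2: api2, web1.
Distance 3: auth2, lb2.
Distance 4: web3 — contains web3.

4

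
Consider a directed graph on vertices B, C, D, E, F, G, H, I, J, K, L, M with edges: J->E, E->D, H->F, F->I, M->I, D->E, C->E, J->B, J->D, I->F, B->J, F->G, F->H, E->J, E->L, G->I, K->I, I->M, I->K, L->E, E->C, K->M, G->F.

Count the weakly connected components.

From B: component {B, C, D, E, J, L}.
From F: component {F, G, H, I, K, M}.
That's 2 components.

2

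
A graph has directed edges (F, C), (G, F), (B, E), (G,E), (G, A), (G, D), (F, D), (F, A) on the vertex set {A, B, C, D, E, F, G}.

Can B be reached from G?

No

Explore from G.
Distance 1: reach A, D, E, F.
Distance 2: reach C.
The search from G is exhausted; no directed path reaches B.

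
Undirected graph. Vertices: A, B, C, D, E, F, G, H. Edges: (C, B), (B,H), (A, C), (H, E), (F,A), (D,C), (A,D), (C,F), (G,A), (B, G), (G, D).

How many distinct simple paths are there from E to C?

E–H–B–C
E–H–B–G–A–C
E–H–B–G–A–D–C
E–H–B–G–A–F–C
E–H–B–G–D–A–C
E–H–B–G–D–A–F–C
E–H–B–G–D–C

7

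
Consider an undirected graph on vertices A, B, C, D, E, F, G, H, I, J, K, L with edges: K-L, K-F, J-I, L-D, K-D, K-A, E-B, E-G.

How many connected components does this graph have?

5

From A: component {A, D, F, K, L}.
From B: component {B, E, G}.
From C: component {C}.
From H: component {H}.
From I: component {I, J}.
That's 5 components.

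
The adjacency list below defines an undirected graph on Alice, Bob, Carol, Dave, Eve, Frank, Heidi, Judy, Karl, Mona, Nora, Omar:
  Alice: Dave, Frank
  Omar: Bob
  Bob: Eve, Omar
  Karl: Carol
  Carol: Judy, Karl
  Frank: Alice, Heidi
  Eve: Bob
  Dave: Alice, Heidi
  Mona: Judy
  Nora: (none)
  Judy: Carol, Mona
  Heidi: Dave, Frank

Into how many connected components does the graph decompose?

From Alice: component {Alice, Dave, Frank, Heidi}.
From Bob: component {Bob, Eve, Omar}.
From Carol: component {Carol, Judy, Karl, Mona}.
From Nora: component {Nora}.
That's 4 components.

4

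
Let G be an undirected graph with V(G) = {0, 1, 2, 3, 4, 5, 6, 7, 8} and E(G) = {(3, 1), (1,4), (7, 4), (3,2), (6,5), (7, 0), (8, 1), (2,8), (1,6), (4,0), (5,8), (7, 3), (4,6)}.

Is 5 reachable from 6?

Explore from 6.
Distance 1: reach 1, 4, 5.
Found 5.

Yes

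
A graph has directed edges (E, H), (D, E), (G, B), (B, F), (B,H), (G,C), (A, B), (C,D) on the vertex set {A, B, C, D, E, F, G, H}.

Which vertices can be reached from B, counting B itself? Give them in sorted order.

B, F, H

Start at B.
Its neighbours: F, H.
Nothing further is reachable.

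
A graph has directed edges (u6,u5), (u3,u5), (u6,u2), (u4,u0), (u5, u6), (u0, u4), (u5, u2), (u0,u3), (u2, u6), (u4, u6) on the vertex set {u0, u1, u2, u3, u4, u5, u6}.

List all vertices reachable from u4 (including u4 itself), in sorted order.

Start at u4.
Its neighbours: u0, u6.
Then their neighbours: u2, u3, u5.
Nothing further is reachable.

u0, u2, u3, u4, u5, u6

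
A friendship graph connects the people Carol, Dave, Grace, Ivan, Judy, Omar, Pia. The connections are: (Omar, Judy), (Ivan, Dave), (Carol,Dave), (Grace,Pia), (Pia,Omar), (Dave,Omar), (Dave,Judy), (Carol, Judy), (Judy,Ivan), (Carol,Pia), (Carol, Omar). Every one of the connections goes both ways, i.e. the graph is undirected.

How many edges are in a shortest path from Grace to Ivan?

Distance 0: Grace.
Distance 1: Pia.
Distance 2: Carol, Omar.
Distance 3: Dave, Judy.
Distance 4: Ivan — contains Ivan.

4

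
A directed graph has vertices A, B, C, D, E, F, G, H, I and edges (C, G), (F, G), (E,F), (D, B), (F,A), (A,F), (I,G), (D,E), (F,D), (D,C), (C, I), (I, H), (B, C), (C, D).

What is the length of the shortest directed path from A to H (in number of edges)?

Distance 0: A.
Distance 1: F.
Distance 2: D, G.
Distance 3: B, C, E.
Distance 4: I.
Distance 5: H — contains H.

5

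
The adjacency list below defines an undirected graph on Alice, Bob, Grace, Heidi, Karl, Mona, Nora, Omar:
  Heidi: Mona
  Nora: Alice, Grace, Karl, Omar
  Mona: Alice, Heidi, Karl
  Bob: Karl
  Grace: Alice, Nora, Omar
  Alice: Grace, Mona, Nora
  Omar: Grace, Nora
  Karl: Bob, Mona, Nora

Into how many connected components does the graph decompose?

From Alice: component {Alice, Bob, Grace, Heidi, Karl, Mona, Nora, Omar}.
That's 1 component.

1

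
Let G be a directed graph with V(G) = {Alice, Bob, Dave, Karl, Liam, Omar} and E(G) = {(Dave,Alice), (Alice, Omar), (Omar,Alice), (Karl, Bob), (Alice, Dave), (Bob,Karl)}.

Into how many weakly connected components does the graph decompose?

From Alice: component {Alice, Dave, Omar}.
From Bob: component {Bob, Karl}.
From Liam: component {Liam}.
That's 3 components.

3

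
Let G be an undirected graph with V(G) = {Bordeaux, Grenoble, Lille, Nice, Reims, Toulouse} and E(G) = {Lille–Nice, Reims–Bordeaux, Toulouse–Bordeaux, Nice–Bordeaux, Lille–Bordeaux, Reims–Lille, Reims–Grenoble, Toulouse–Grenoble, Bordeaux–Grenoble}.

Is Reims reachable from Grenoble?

Explore from Grenoble.
Distance 1: reach Bordeaux, Reims, Toulouse.
Found Reims.

Yes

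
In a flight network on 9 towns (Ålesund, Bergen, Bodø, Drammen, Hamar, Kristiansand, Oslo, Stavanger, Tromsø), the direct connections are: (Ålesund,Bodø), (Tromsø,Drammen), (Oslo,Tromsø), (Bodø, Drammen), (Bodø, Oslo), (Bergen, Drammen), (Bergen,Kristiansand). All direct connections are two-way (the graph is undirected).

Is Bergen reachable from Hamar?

No

Hamar has no edges, so nothing is reachable from it.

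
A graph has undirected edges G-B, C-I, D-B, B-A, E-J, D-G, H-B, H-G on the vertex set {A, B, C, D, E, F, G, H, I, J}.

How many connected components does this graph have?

4

From A: component {A, B, D, G, H}.
From C: component {C, I}.
From E: component {E, J}.
From F: component {F}.
That's 4 components.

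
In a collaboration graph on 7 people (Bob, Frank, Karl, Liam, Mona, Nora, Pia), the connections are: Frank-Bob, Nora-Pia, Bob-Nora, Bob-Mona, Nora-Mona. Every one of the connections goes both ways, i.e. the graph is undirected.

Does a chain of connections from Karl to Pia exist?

No

Karl has no edges, so nothing is reachable from it.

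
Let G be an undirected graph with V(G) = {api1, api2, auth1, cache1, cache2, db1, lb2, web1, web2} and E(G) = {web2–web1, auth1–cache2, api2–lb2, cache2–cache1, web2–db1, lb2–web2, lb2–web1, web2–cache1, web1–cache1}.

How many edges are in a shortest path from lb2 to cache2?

Distance 0: lb2.
Distance 1: api2, web1, web2.
Distance 2: cache1, db1.
Distance 3: cache2 — contains cache2.

3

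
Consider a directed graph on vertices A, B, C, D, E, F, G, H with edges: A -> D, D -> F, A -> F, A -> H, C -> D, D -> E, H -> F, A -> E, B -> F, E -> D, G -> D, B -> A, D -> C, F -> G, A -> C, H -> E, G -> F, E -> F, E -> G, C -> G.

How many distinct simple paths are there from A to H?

A→H

1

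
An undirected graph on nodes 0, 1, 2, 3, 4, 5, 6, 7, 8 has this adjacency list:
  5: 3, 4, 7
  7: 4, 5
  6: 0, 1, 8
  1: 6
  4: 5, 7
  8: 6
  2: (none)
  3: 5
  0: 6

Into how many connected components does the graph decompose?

3

From 0: component {0, 1, 6, 8}.
From 2: component {2}.
From 3: component {3, 4, 5, 7}.
That's 3 components.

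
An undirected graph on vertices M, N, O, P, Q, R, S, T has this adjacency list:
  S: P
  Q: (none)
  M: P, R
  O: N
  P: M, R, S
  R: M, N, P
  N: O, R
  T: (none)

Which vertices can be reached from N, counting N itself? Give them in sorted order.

Start at N.
Its neighbours: O, R.
Then their neighbours: M, P.
Then next layer: S.
Nothing further is reachable.

M, N, O, P, R, S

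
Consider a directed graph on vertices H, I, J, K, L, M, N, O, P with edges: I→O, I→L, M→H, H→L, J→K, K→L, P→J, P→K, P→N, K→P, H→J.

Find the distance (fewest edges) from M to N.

5

Distance 0: M.
Distance 1: H.
Distance 2: J, L.
Distance 3: K.
Distance 4: P.
Distance 5: N — contains N.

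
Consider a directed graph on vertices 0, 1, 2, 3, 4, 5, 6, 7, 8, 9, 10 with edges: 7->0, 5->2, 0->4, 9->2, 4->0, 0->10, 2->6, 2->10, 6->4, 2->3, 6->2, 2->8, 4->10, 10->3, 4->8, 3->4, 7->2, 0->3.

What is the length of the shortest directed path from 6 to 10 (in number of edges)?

2

Distance 0: 6.
Distance 1: 2, 4.
Distance 2: 0, 3, 8, 10 — contains 10.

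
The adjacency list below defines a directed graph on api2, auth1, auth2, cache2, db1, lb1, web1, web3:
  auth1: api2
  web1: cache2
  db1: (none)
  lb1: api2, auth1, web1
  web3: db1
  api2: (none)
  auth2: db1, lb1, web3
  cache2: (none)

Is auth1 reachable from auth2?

Yes

Explore from auth2.
Distance 1: reach db1, lb1, web3.
Distance 2: reach api2, auth1, web1.
Found auth1.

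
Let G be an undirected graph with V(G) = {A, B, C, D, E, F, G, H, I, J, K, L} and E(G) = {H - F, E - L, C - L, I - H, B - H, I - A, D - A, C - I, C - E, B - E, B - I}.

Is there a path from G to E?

G has no edges, so nothing is reachable from it.

No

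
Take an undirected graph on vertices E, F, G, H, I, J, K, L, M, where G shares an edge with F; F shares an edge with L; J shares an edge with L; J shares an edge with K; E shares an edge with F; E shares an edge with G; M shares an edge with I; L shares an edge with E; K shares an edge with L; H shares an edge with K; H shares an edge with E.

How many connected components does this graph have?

From E: component {E, F, G, H, J, K, L}.
From I: component {I, M}.
That's 2 components.

2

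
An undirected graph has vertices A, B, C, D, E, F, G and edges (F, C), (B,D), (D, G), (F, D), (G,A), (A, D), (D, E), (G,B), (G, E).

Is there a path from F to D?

Yes

Explore from F.
Distance 1: reach C, D.
Found D.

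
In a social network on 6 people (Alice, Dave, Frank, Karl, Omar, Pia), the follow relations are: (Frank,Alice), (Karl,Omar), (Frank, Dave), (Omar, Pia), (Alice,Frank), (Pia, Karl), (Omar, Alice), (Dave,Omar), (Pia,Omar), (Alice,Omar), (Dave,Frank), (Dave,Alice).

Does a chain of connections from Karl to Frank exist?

Explore from Karl.
Distance 1: reach Omar.
Distance 2: reach Alice, Pia.
Distance 3: reach Frank.
Found Frank.

Yes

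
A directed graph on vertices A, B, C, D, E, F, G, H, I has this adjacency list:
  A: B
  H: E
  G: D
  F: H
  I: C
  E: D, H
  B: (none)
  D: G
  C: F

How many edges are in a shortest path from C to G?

Distance 0: C.
Distance 1: F.
Distance 2: H.
Distance 3: E.
Distance 4: D.
Distance 5: G — contains G.

5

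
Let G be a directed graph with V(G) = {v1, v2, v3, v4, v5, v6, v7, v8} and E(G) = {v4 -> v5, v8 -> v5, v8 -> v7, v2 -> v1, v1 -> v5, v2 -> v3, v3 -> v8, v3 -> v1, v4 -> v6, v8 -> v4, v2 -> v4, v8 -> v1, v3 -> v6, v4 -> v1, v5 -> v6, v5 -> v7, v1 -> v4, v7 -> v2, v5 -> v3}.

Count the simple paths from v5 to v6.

13

v5→v3→v1→v4→v6
v5→v3→v6
v5→v3→v8→v1→v4→v6
v5→v3→v8→v4→v6
v5→v3→v8→v7→v2→v1→v4→v6
v5→v3→v8→v7→v2→v4→v6
v5→v6
v5→v7→v2→v1→v4→v6
v5→v7→v2→v3→v1→v4→v6
v5→v7→v2→v3→v6
v5→v7→v2→v3→v8→v1→v4→v6
v5→v7→v2→v3→v8→v4→v6
v5→v7→v2→v4→v6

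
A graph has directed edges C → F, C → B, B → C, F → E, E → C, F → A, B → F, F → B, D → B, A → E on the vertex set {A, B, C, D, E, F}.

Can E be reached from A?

Yes

Explore from A.
Distance 1: reach E.
Found E.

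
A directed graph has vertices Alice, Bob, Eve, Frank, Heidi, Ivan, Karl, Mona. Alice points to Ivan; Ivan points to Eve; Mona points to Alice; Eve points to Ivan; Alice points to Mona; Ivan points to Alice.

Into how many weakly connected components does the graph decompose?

From Alice: component {Alice, Eve, Ivan, Mona}.
From Bob: component {Bob}.
From Frank: component {Frank}.
From Heidi: component {Heidi}.
From Karl: component {Karl}.
That's 5 components.

5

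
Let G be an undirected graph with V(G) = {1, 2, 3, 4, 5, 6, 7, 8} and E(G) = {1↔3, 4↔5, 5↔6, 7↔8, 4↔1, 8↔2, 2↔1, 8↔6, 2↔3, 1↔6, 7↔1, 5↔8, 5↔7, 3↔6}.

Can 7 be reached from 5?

Yes

Explore from 5.
Distance 1: reach 4, 6, 7, 8.
Found 7.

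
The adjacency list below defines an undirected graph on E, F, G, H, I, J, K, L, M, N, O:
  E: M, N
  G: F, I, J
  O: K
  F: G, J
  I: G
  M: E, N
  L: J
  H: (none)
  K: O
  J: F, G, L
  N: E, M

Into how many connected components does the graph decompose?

From E: component {E, M, N}.
From F: component {F, G, I, J, L}.
From H: component {H}.
From K: component {K, O}.
That's 4 components.

4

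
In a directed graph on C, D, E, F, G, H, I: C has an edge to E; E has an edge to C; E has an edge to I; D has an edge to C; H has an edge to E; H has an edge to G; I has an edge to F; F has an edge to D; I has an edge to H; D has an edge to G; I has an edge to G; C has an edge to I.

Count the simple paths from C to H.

C→E→I→H
C→I→H

2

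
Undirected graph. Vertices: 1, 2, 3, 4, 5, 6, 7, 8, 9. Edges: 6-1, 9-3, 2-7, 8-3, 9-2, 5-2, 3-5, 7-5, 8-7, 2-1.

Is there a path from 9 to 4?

No

Explore from 9.
Distance 1: reach 2, 3.
Distance 2: reach 1, 5, 7, 8.
Distance 3: reach 6.
The search is exhausted without reaching 4; it lies in a different component.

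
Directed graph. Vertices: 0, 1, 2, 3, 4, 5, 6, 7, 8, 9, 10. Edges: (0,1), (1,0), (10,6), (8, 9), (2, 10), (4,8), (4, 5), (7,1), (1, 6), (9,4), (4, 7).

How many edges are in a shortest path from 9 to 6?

Distance 0: 9.
Distance 1: 4.
Distance 2: 5, 7, 8.
Distance 3: 1.
Distance 4: 0, 6 — contains 6.

4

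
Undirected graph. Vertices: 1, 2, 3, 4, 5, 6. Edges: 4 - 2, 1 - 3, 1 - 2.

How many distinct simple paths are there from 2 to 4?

1

2–4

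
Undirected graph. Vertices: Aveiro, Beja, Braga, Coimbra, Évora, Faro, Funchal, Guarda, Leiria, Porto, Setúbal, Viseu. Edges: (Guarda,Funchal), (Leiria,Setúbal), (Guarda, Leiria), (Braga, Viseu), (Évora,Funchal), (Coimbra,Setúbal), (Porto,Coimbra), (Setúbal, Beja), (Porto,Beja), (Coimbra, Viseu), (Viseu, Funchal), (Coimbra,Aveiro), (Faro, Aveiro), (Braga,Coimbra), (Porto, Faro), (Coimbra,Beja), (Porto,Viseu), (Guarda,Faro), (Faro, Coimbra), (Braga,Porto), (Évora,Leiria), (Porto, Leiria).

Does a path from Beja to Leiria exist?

Explore from Beja.
Distance 1: reach Coimbra, Porto, Setúbal.
Distance 2: reach Aveiro, Braga, Faro, Leiria, Viseu.
Found Leiria.

Yes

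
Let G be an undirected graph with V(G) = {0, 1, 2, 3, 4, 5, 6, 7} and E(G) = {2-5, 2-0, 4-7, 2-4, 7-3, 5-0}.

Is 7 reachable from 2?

Yes

Explore from 2.
Distance 1: reach 0, 4, 5.
Distance 2: reach 7.
Found 7.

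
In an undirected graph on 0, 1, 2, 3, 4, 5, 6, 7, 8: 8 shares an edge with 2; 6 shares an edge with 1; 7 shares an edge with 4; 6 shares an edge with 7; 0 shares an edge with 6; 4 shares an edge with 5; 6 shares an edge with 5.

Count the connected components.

From 0: component {0, 1, 4, 5, 6, 7}.
From 2: component {2, 8}.
From 3: component {3}.
That's 3 components.

3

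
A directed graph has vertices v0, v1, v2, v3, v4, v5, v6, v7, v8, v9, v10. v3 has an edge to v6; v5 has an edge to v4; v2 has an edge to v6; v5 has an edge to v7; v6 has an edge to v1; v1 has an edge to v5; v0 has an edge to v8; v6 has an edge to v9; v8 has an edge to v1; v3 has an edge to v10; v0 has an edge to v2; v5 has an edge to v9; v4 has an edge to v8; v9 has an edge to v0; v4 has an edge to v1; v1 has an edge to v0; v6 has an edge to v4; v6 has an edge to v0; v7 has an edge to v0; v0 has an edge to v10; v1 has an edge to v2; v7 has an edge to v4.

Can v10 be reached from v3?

Explore from v3.
Distance 1: reach v6, v10.
Found v10.

Yes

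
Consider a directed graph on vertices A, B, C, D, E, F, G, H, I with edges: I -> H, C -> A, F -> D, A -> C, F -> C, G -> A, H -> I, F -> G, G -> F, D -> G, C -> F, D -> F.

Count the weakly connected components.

4

From A: component {A, C, D, F, G}.
From B: component {B}.
From E: component {E}.
From H: component {H, I}.
That's 4 components.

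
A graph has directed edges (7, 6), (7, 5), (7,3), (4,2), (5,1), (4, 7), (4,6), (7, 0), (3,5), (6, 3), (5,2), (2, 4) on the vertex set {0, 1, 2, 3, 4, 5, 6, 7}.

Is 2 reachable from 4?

Yes

Explore from 4.
Distance 1: reach 2, 6, 7.
Found 2.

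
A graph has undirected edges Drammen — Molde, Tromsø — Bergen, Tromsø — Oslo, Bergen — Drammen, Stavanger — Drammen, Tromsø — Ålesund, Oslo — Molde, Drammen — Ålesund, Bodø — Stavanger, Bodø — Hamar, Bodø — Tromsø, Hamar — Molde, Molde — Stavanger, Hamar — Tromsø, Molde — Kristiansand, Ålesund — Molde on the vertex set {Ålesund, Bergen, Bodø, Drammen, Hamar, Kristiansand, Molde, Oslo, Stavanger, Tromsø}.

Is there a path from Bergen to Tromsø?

Explore from Bergen.
Distance 1: reach Drammen, Tromsø.
Found Tromsø.

Yes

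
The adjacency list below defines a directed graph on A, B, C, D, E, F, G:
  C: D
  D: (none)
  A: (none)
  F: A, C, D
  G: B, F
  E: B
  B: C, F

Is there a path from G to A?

Yes

Explore from G.
Distance 1: reach B, F.
Distance 2: reach A, C, D.
Found A.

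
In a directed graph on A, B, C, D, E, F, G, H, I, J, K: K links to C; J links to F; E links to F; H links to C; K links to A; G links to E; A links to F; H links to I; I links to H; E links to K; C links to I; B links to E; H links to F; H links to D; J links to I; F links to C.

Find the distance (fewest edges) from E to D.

5

Distance 0: E.
Distance 1: F, K.
Distance 2: A, C.
Distance 3: I.
Distance 4: H.
Distance 5: D — contains D.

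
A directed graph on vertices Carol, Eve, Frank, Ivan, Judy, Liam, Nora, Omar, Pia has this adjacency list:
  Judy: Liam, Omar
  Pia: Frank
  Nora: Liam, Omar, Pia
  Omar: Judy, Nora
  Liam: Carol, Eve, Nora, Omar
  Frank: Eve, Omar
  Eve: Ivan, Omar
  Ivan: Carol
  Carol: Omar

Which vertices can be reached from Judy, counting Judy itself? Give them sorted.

Start at Judy.
Its neighbours: Liam, Omar.
Then their neighbours: Carol, Eve, Nora.
Then next layer: Ivan, Pia.
Then next layer: Frank.
Every vertex is now reached.

Carol, Eve, Frank, Ivan, Judy, Liam, Nora, Omar, Pia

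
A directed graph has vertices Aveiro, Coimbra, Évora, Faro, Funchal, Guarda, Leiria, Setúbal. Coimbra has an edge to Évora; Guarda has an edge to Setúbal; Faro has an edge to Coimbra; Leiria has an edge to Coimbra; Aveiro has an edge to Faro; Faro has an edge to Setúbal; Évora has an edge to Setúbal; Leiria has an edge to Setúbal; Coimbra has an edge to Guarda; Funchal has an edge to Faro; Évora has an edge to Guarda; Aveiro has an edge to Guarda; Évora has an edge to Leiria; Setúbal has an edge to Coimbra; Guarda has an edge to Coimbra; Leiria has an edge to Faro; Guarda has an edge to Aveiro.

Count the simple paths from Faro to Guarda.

Faro→Coimbra→Évora→Guarda
Faro→Coimbra→Guarda
Faro→Setúbal→Coimbra→Évora→Guarda
Faro→Setúbal→Coimbra→Guarda

4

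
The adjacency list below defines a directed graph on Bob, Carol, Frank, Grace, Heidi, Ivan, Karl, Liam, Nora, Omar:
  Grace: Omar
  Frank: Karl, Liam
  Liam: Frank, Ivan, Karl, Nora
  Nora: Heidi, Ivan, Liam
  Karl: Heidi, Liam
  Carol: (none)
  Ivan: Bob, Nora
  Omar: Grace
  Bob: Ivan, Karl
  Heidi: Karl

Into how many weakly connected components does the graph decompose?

3

From Bob: component {Bob, Frank, Heidi, Ivan, Karl, Liam, Nora}.
From Carol: component {Carol}.
From Grace: component {Grace, Omar}.
That's 3 components.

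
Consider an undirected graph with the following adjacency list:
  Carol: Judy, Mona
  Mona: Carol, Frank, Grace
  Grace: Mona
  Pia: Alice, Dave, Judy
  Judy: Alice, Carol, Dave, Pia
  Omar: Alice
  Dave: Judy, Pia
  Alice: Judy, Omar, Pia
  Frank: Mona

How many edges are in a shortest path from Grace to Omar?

5

Distance 0: Grace.
Distance 1: Mona.
Distance 2: Carol, Frank.
Distance 3: Judy.
Distance 4: Alice, Dave, Pia.
Distance 5: Omar — contains Omar.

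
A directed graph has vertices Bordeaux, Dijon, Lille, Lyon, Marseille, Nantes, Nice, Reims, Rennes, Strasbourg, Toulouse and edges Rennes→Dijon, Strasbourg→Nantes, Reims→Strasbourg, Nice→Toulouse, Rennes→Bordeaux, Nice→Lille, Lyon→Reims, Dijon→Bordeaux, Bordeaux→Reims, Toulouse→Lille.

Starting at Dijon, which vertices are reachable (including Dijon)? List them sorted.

Start at Dijon.
Its neighbours: Bordeaux.
Then their neighbours: Reims.
Then next layer: Strasbourg.
Then next layer: Nantes.
Nothing further is reachable.

Bordeaux, Dijon, Nantes, Reims, Strasbourg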